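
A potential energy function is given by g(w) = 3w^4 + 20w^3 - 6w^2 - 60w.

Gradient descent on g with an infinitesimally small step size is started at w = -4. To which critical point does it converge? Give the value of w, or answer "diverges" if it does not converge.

-5

g'(w) = 12(w - 1)(w + 1)(w + 5), so g'(-4) = 180.
Gradient descent moves in the -g' direction, i.e. w is decreasing.
The nearest critical point in that direction is w = -5, where g'' = 288 > 0 (a local minimum). The iterate converges there.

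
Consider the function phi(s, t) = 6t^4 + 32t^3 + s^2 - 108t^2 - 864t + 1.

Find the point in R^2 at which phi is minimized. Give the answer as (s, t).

phi(s,t) separates as P(s) + Q(t) + 1, so its minimum is min P + min Q + 1.
P'(s) = 2s vanishes at s ∈ {0}; Q'(t) = 24(t - 3)(t + 3)(t + 4) vanishes at t ∈ {-4, -3, 3}.
Local minima of P (where P''>0): P(0)=0. Local minima of Q: Q(-4)=1216, Q(3)=-2214.
So the global minimum of phi is P(0) + Q(3) + 1 = 0 − 2214 + 1 = -2213, attained at (0, 3).

(0, 3)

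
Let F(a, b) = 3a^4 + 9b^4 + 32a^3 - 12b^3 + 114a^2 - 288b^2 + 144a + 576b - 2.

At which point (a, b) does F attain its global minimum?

(-1, -4)

F(a,b) separates as P(a) + Q(b) − 2, so its minimum is min P + min Q − 2.
P'(a) = 12(a + 1)(a + 3)(a + 4) vanishes at a ∈ {-4, -3, -1}; Q'(b) = 36(b - 4)(b - 1)(b + 4) vanishes at b ∈ {-4, 1, 4}.
Local minima of P (where P''>0): P(-4)=-32, P(-1)=-59. Local minima of Q: Q(-4)=-3840, Q(4)=-768.
So the global minimum of F is P(-1) + Q(-4) − 2 = -59 − 3840 − 2 = -3901, attained at (-1, -4).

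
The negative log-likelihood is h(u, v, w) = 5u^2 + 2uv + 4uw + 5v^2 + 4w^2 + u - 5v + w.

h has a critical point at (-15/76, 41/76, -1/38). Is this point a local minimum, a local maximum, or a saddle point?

local minimum

The Hessian is constant: H = [[10, 2, 4], [2, 10, 0], [4, 0, 8]].
Leading principal minors: Δ₁ = 10, Δ₂ = 96, Δ₃ = 608.
All leading minors are positive, so H is positive definite: a local minimum.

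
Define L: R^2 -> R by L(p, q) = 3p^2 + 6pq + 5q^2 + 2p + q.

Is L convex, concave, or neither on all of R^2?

L is quadratic, so its Hessian is the constant matrix H = [[6, 6], [6, 10]].
det(H) = 24, tr(H) = 16.
det(H) > 0 and tr(H) > 0, so H is positive definite everywhere: convex.

convex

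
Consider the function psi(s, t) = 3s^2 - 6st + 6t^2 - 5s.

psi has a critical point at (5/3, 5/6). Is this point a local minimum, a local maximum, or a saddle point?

The Hessian of psi is constant: H = [[6, -6], [-6, 12]].
det(H) = 6·12 − (-6)² = 36.
det(H) > 0 and tr(H) = 18 > 0, so H is positive definite and the point is a local minimum.

local minimum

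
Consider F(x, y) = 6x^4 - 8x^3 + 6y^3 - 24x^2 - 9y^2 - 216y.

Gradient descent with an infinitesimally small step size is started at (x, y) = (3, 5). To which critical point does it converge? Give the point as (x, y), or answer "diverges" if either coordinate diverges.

F is separable, so gradient descent decouples: x follows -∂F/∂x, y follows -∂F/∂y.
∂F/∂x = 24x(x - 2)(x + 1); at x=3 this is 288, so x decreases.
∂F/∂y = 18(y - 4)(y + 3); at y=5 this is 144, so y decreases.
x converges to its nearest critical value 2 (a local min of the x-part); y converges to 4. The iterate converges to (2, 4).

(2, 4)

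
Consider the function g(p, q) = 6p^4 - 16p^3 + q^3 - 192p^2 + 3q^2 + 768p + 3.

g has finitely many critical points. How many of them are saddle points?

3

g separates as a function of p plus a function of q, so ∇g=0 decouples.
∂g/∂p = 24(p - 4)(p - 2)(p + 4) = 0 at p ∈ {-4, 2, 4}; ∂g/∂q = 3q(q + 2) = 0 at q ∈ {-2, 0}.
The Hessian is diagonal: diag(g_pp, g_qq). Second derivatives: g_pp(-4)=1152, g_pp(2)=-288, g_pp(4)=384; g_qq(-2)=-6, g_qq(0)=6.
Saddle points occur where the two diagonal entries have opposite signs: (-4, -2), (2, 0), (4, -2). Count: 3.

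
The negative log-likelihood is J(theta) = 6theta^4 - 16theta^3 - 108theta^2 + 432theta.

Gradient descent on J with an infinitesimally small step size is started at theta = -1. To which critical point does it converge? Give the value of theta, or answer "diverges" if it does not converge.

-3

J'(theta) = 24(theta - 3)(theta - 2)(theta + 3), so J'(-1) = 576.
Gradient descent moves in the -J' direction, i.e. theta is decreasing.
The nearest critical point in that direction is theta = -3, where J'' = 720 > 0 (a local minimum). The iterate converges there.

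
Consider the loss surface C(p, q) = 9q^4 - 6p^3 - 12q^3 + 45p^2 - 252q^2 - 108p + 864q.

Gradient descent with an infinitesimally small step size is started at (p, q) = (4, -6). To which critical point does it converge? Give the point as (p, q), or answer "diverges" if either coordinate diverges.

C is separable, so gradient descent decouples: p follows -∂C/∂p, q follows -∂C/∂q.
∂C/∂p = -18(p - 3)(p - 2); at p=4 this is -36, so p increases.
∂C/∂q = 36(q - 3)(q - 2)(q + 4); at q=-6 this is -5184, so q increases.
The p-coordinate has no critical point in that direction and runs off to infinity.

diverges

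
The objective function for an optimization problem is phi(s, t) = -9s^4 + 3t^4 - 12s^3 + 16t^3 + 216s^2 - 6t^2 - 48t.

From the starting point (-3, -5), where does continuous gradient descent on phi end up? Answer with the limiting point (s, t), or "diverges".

phi is separable, so gradient descent decouples: s follows -∂phi/∂s, t follows -∂phi/∂t.
∂phi/∂s = -36s(s - 3)(s + 4); at s=-3 this is -648, so s increases.
∂phi/∂t = 12(t - 1)(t + 1)(t + 4); at t=-5 this is -288, so t increases.
s converges to its nearest critical value 0 (a local min of the s-part); t converges to -4. The iterate converges to (0, -4).

(0, -4)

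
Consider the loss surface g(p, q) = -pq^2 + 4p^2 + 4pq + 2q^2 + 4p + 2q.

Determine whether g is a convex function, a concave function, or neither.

The term -pq^2 is cubic, so the Hessian is not constant.
∂²g/∂q² = -2p + 4, which takes both signs as p varies (negative for sufficiently large p). A diagonal entry of the Hessian changing sign means the Hessian is neither positive- nor negative-semidefinite on all of R^2.

neither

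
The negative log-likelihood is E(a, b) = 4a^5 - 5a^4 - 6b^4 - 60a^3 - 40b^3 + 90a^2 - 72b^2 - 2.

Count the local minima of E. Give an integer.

E separates as a function of a plus a function of b, so ∇E=0 decouples.
∂E/∂a = 20a(a - 3)(a - 1)(a + 3) = 0 at a ∈ {-3, 0, 1, 3}; ∂E/∂b = -24b(b + 2)(b + 3) = 0 at b ∈ {-3, -2, 0}.
The Hessian is diagonal: diag(E_aa, E_bb). Second derivatives: E_aa(-3)=-1440, E_aa(0)=180, E_aa(1)=-160, E_aa(3)=720; E_bb(-3)=-72, E_bb(-2)=48, E_bb(0)=-144.
Local minima occur where both diagonal entries positive: (0, -2), (3, -2). Count: 2.

2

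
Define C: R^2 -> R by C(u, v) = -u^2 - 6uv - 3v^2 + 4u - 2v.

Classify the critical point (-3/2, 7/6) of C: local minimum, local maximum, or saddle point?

The Hessian of C is constant: H = [[-2, -6], [-6, -6]].
det(H) = (-2)·(-6) − (-6)² = -24.
Since det(H) < 0, H is indefinite and the critical point is a saddle point.

saddle point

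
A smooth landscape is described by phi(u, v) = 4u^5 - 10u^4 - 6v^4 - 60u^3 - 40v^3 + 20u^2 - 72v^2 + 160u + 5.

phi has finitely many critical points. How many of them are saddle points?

6

phi separates as a function of u plus a function of v, so ∇phi=0 decouples.
∂phi/∂u = 20(u - 4)(u - 1)(u + 1)(u + 2) = 0 at u ∈ {-2, -1, 1, 4}; ∂phi/∂v = -24v(v + 2)(v + 3) = 0 at v ∈ {-3, -2, 0}.
The Hessian is diagonal: diag(phi_uu, phi_vv). Second derivatives: phi_uu(-2)=-360, phi_uu(-1)=200, phi_uu(1)=-360, phi_uu(4)=1800; phi_vv(-3)=-72, phi_vv(-2)=48, phi_vv(0)=-144.
Saddle points occur where the two diagonal entries have opposite signs: (-2, -2), (-1, -3), (-1, 0), (1, -2), (4, -3), (4, 0). Count: 6.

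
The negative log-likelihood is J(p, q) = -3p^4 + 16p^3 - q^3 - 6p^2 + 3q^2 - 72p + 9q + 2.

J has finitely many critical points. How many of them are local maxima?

2

J separates as a function of p plus a function of q, so ∇J=0 decouples.
∂J/∂p = -12(p - 3)(p - 2)(p + 1) = 0 at p ∈ {-1, 2, 3}; ∂J/∂q = -3(q - 3)(q + 1) = 0 at q ∈ {-1, 3}.
The Hessian is diagonal: diag(J_pp, J_qq). Second derivatives: J_pp(-1)=-144, J_pp(2)=36, J_pp(3)=-48; J_qq(-1)=12, J_qq(3)=-12.
Local maxima occur where both diagonal entries negative: (-1, 3), (3, 3). Count: 2.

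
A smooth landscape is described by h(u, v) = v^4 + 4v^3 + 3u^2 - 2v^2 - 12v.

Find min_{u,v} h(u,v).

h(u,v) separates as P(u) + Q(v), so its minimum is min P + min Q.
P'(u) = 6u vanishes at u ∈ {0}; Q'(v) = 4(v - 1)(v + 1)(v + 3) vanishes at v ∈ {-3, -1, 1}.
Local minima of P (where P''>0): P(0)=0. Local minima of Q: Q(-3)=-9, Q(1)=-9.
So the global minimum of h is P(0) + Q(-3) = 0 − 9 = -9, attained at (0, -3).

-9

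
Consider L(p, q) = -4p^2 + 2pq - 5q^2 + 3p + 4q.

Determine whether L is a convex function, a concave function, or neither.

L is quadratic, so its Hessian is the constant matrix H = [[-8, 2], [2, -10]].
det(H) = 76, tr(H) = -18.
det(H) > 0 and tr(H) < 0, so H is negative definite everywhere: concave.

concave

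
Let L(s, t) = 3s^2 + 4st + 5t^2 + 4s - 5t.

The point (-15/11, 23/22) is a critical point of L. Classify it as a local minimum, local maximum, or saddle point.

The Hessian of L is constant: H = [[6, 4], [4, 10]].
det(H) = 6·10 − 4² = 44.
det(H) > 0 and tr(H) = 16 > 0, so H is positive definite and the point is a local minimum.

local minimum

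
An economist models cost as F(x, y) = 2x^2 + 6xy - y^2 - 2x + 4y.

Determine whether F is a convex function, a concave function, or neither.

F is quadratic, so its Hessian is the constant matrix H = [[4, 6], [6, -2]].
det(H) = -44, tr(H) = 2.
det(H) < 0, so H is indefinite: neither convex nor concave.

neither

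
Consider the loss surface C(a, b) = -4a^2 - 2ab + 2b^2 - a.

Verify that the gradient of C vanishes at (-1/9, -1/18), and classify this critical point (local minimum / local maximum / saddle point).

saddle point

∇C = (-8a - 2b - 1, -2a + 4b); substituting (-1/9, -1/18) gives ∇C = (0, 0), so (-1/9, -1/18) is indeed a critical point.
The Hessian of C is constant: H = [[-8, -2], [-2, 4]].
det(H) = (-8)·4 − (-2)² = -36.
Since det(H) < 0, H is indefinite and the critical point is a saddle point.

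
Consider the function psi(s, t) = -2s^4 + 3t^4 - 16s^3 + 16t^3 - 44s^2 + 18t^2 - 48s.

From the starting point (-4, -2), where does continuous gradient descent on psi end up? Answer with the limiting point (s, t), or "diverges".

diverges

psi is separable, so gradient descent decouples: s follows -∂psi/∂s, t follows -∂psi/∂t.
∂psi/∂s = -8(s + 1)(s + 2)(s + 3); at s=-4 this is 48, so s decreases.
∂psi/∂t = 12t(t + 1)(t + 3); at t=-2 this is 24, so t decreases.
The s-coordinate has no critical point in that direction and runs off to infinity.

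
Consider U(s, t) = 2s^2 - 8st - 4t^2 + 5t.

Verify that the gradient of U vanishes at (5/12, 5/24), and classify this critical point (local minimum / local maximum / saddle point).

∇U = (4s - 8t, -8s - 8t + 5); substituting (5/12, 5/24) gives ∇U = (0, 0), so (5/12, 5/24) is indeed a critical point.
The Hessian of U is constant: H = [[4, -8], [-8, -8]].
det(H) = 4·(-8) − (-8)² = -96.
Since det(H) < 0, H is indefinite and the critical point is a saddle point.

saddle point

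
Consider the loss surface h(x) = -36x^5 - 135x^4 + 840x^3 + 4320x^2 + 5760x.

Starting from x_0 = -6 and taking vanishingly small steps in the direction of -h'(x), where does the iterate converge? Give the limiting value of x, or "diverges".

h'(x) = -180(x - 4)(x + 1)(x + 2)(x + 4), so h'(-6) = -72000.
Gradient descent moves in the -h' direction, i.e. x is increasing.
The nearest critical point in that direction is x = -4, where h'' = 8640 > 0 (a local minimum). The iterate converges there.

-4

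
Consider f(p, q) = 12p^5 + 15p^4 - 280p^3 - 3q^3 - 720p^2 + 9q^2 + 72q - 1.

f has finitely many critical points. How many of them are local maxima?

2

f separates as a function of p plus a function of q, so ∇f=0 decouples.
∂f/∂p = 60p(p - 4)(p + 2)(p + 3) = 0 at p ∈ {-3, -2, 0, 4}; ∂f/∂q = -9(q - 4)(q + 2) = 0 at q ∈ {-2, 4}.
The Hessian is diagonal: diag(f_pp, f_qq). Second derivatives: f_pp(-3)=-1260, f_pp(-2)=720, f_pp(0)=-1440, f_pp(4)=10080; f_qq(-2)=54, f_qq(4)=-54.
Local maxima occur where both diagonal entries negative: (-3, 4), (0, 4). Count: 2.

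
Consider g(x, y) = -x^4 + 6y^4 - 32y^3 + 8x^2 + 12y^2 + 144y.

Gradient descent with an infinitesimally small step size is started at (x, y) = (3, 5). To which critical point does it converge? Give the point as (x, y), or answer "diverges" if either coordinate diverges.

g is separable, so gradient descent decouples: x follows -∂g/∂x, y follows -∂g/∂y.
∂g/∂x = -4x(x - 2)(x + 2); at x=3 this is -60, so x increases.
∂g/∂y = 24(y - 3)(y - 2)(y + 1); at y=5 this is 864, so y decreases.
The x-coordinate has no critical point in that direction and runs off to infinity.

diverges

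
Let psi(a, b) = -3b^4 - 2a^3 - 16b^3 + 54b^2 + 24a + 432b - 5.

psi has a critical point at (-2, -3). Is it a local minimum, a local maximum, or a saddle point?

The mixed partial ∂²psi/∂a∂b is 0, so the Hessian at any point is diag(psi_aa, psi_bb) = diag(-12a, 12(-3b^2 - 8b + 9)).
At (-2, -3): H = diag(24, 72).
Both eigenvalues are positive, so H is positive definite: a local minimum.

local minimum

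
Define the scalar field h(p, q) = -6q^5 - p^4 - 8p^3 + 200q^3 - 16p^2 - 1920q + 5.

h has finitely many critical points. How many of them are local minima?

h separates as a function of p plus a function of q, so ∇h=0 decouples.
∂h/∂p = -4p(p + 2)(p + 4) = 0 at p ∈ {-4, -2, 0}; ∂h/∂q = -30(q - 4)(q - 2)(q + 2)(q + 4) = 0 at q ∈ {-4, -2, 2, 4}.
The Hessian is diagonal: diag(h_pp, h_qq). Second derivatives: h_pp(-4)=-32, h_pp(-2)=16, h_pp(0)=-32; h_qq(-4)=2880, h_qq(-2)=-1440, h_qq(2)=1440, h_qq(4)=-2880.
Local minima occur where both diagonal entries positive: (-2, -4), (-2, 2). Count: 2.

2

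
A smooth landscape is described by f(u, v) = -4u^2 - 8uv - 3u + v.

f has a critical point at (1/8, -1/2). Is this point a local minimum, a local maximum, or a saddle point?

The Hessian of f is constant: H = [[-8, -8], [-8, 0]].
det(H) = (-8)·0 − (-8)² = -64.
Since det(H) < 0, H is indefinite and the critical point is a saddle point.

saddle point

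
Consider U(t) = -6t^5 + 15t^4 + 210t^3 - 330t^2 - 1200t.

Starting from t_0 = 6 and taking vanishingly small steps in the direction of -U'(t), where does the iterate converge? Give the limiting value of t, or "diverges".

U'(t) = -30(t - 5)(t - 2)(t + 1)(t + 4), so U'(6) = -8400.
Gradient descent moves in the -U' direction, i.e. t is increasing.
There is no critical point above t=6, and U' keeps the same sign, so the iterate runs off to +∞.

diverges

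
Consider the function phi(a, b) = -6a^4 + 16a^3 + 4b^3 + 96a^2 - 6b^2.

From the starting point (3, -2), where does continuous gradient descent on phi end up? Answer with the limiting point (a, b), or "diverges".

phi is separable, so gradient descent decouples: a follows -∂phi/∂a, b follows -∂phi/∂b.
∂phi/∂a = -24a(a - 4)(a + 2); at a=3 this is 360, so a decreases.
∂phi/∂b = 12b(b - 1); at b=-2 this is 72, so b decreases.
The b-coordinate has no critical point in that direction and runs off to infinity.

diverges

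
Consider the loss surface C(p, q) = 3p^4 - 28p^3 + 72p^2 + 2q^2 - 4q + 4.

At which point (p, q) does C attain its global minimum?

(0, 1)

C(p,q) separates as A(p) + B(q) + 4, so its minimum is min A + min B + 4.
A'(p) = 12p(p - 4)(p - 3) vanishes at p ∈ {0, 3, 4}; B'(q) = 4q - 4 vanishes at q ∈ {1}.
Local minima of A (where A''>0): A(0)=0, A(4)=128. Local minima of B: B(1)=-2.
So the global minimum of C is A(0) + B(1) + 4 = 0 − 2 + 4 = 2, attained at (0, 1).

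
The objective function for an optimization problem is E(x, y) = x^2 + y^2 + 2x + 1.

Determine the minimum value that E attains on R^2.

E(x,y) separates as P(x) + Q(y) + 1, so its minimum is min P + min Q + 1.
P'(x) = 2x + 2 vanishes at x ∈ {-1}; Q'(y) = 2y vanishes at y ∈ {0}.
Local minima of P (where P''>0): P(-1)=-1. Local minima of Q: Q(0)=0.
So the global minimum of E is P(-1) + Q(0) + 1 = -1 + 0 + 1 = 0, attained at (-1, 0).

0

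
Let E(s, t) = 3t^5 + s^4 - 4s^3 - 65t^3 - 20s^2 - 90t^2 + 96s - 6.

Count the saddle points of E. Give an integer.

6

E separates as a function of s plus a function of t, so ∇E=0 decouples.
∂E/∂s = 4(s - 4)(s - 2)(s + 3) = 0 at s ∈ {-3, 2, 4}; ∂E/∂t = 15t(t - 4)(t + 1)(t + 3) = 0 at t ∈ {-3, -1, 0, 4}.
The Hessian is diagonal: diag(E_ss, E_tt). Second derivatives: E_ss(-3)=140, E_ss(2)=-40, E_ss(4)=56; E_tt(-3)=-630, E_tt(-1)=150, E_tt(0)=-180, E_tt(4)=2100.
Saddle points occur where the two diagonal entries have opposite signs: (-3, -3), (-3, 0), (2, -1), (2, 4), (4, -3), (4, 0). Count: 6.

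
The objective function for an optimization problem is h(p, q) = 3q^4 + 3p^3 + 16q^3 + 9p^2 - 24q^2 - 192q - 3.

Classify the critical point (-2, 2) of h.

The mixed partial ∂²h/∂p∂q is 0, so the Hessian at any point is diag(h_pp, h_qq) = diag(18(p + 1), 12(3q^2 + 8q - 4)).
At (-2, 2): H = diag(-18, 288).
The eigenvalues have opposite signs, so H is indefinite: a saddle point.

saddle point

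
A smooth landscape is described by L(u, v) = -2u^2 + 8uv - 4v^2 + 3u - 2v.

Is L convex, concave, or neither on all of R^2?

L is quadratic, so its Hessian is the constant matrix H = [[-4, 8], [8, -8]].
det(H) = -32, tr(H) = -12.
det(H) < 0, so H is indefinite: neither convex nor concave.

neither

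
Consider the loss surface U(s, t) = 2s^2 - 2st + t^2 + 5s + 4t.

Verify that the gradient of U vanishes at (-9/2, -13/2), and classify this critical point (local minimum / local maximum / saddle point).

∇U = (4s - 2t + 5, -2s + 2t + 4); substituting (-9/2, -13/2) gives ∇U = (0, 0), so (-9/2, -13/2) is indeed a critical point.
The Hessian of U is constant: H = [[4, -2], [-2, 2]].
det(H) = 4·2 − (-2)² = 4.
det(H) > 0 and tr(H) = 6 > 0, so H is positive definite and the point is a local minimum.

local minimum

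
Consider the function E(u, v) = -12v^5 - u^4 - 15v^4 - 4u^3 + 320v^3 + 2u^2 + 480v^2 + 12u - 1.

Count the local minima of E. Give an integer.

E separates as a function of u plus a function of v, so ∇E=0 decouples.
∂E/∂u = -4(u - 1)(u + 1)(u + 3) = 0 at u ∈ {-3, -1, 1}; ∂E/∂v = -60v(v - 4)(v + 1)(v + 4) = 0 at v ∈ {-4, -1, 0, 4}.
The Hessian is diagonal: diag(E_uu, E_vv). Second derivatives: E_uu(-3)=-32, E_uu(-1)=16, E_uu(1)=-32; E_vv(-4)=5760, E_vv(-1)=-900, E_vv(0)=960, E_vv(4)=-9600.
Local minima occur where both diagonal entries positive: (-1, -4), (-1, 0). Count: 2.

2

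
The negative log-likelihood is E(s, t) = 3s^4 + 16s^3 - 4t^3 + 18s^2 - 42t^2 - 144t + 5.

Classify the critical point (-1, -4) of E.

saddle point

The mixed partial ∂²E/∂s∂t is 0, so the Hessian at any point is diag(E_ss, E_tt) = diag(12(3s^2 + 8s + 3), -12(2t + 7)).
At (-1, -4): H = diag(-24, 12).
The eigenvalues have opposite signs, so H is indefinite: a saddle point.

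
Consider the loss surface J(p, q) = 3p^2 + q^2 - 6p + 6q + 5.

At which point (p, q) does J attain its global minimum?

J(p,q) separates as A(p) + B(q) + 5, so its minimum is min A + min B + 5.
A'(p) = 6p - 6 vanishes at p ∈ {1}; B'(q) = 2q + 6 vanishes at q ∈ {-3}.
Local minima of A (where A''>0): A(1)=-3. Local minima of B: B(-3)=-9.
So the global minimum of J is A(1) + B(-3) + 5 = -3 − 9 + 5 = -7, attained at (1, -3).

(1, -3)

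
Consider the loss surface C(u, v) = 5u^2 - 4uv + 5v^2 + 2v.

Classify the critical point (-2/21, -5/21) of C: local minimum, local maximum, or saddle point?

local minimum

The Hessian of C is constant: H = [[10, -4], [-4, 10]].
det(H) = 10·10 − (-4)² = 84.
det(H) > 0 and tr(H) = 20 > 0, so H is positive definite and the point is a local minimum.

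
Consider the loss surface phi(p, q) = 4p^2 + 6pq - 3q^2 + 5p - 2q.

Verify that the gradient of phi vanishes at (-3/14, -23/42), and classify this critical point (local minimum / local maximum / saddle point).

∇phi = (8p + 6q + 5, 6p - 6q - 2); substituting (-3/14, -23/42) gives ∇phi = (0, 0), so (-3/14, -23/42) is indeed a critical point.
The Hessian of phi is constant: H = [[8, 6], [6, -6]].
det(H) = 8·(-6) − 6² = -84.
Since det(H) < 0, H is indefinite and the critical point is a saddle point.

saddle point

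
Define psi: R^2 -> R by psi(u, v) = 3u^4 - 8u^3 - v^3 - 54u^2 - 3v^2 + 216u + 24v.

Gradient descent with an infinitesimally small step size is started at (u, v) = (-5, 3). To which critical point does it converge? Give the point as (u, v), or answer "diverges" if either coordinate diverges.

psi is separable, so gradient descent decouples: u follows -∂psi/∂u, v follows -∂psi/∂v.
∂psi/∂u = 12(u - 3)(u - 2)(u + 3); at u=-5 this is -1344, so u increases.
∂psi/∂v = -3(v - 2)(v + 4); at v=3 this is -21, so v increases.
The v-coordinate has no critical point in that direction and runs off to infinity.

diverges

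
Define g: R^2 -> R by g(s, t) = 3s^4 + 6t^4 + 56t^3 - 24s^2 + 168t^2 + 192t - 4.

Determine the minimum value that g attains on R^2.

-180

g(s,t) separates as P(s) + Q(t) − 4, so its minimum is min P + min Q − 4.
P'(s) = 12s(s - 2)(s + 2) vanishes at s ∈ {-2, 0, 2}; Q'(t) = 24(t + 1)(t + 2)(t + 4) vanishes at t ∈ {-4, -2, -1}.
Local minima of P (where P''>0): P(-2)=-48, P(2)=-48. Local minima of Q: Q(-4)=-128, Q(-1)=-74.
So the global minimum of g is P(-2) + Q(-4) − 4 = -48 − 128 − 4 = -180, attained at (-2, -4).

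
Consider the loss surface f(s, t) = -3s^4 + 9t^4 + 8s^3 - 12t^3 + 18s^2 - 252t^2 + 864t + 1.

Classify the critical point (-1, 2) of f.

The mixed partial ∂²f/∂s∂t is 0, so the Hessian at any point is diag(f_ss, f_tt) = diag(12(-3s^2 + 4s + 3), 36(3t^2 - 2t - 14)).
At (-1, 2): H = diag(-48, -216).
Both eigenvalues are negative, so H is negative definite: a local maximum.

local maximum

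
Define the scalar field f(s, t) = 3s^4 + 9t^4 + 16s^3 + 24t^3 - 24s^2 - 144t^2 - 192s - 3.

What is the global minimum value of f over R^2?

f(s,t) separates as P(s) + Q(t) − 3, so its minimum is min P + min Q − 3.
P'(s) = 12(s - 2)(s + 2)(s + 4) vanishes at s ∈ {-4, -2, 2}; Q'(t) = 36t(t - 2)(t + 4) vanishes at t ∈ {-4, 0, 2}.
Local minima of P (where P''>0): P(-4)=128, P(2)=-304. Local minima of Q: Q(-4)=-1536, Q(2)=-240.
So the global minimum of f is P(2) + Q(-4) − 3 = -304 − 1536 − 3 = -1843, attained at (2, -4).

-1843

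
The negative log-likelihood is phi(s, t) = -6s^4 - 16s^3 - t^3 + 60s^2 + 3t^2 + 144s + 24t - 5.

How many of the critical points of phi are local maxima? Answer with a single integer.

phi separates as a function of s plus a function of t, so ∇phi=0 decouples.
∂phi/∂s = -24(s - 2)(s + 1)(s + 3) = 0 at s ∈ {-3, -1, 2}; ∂phi/∂t = -3(t - 4)(t + 2) = 0 at t ∈ {-2, 4}.
The Hessian is diagonal: diag(phi_ss, phi_tt). Second derivatives: phi_ss(-3)=-240, phi_ss(-1)=144, phi_ss(2)=-360; phi_tt(-2)=18, phi_tt(4)=-18.
Local maxima occur where both diagonal entries negative: (-3, 4), (2, 4). Count: 2.

2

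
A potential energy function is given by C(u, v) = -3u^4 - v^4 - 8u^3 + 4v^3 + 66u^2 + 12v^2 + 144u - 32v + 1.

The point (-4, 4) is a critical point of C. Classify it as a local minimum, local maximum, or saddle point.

The mixed partial ∂²C/∂u∂v is 0, so the Hessian at any point is diag(C_uu, C_vv) = diag(12(-3u^2 - 4u + 11), 12(-v^2 + 2v + 2)).
At (-4, 4): H = diag(-252, -72).
Both eigenvalues are negative, so H is negative definite: a local maximum.

local maximum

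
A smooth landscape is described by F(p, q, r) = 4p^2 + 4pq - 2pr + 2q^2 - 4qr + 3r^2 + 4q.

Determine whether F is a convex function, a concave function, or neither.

convex

F is quadratic, so its Hessian is the constant matrix H = [[8, 4, -2], [4, 4, -4], [-2, -4, 6]].
Leading principal minors: 8, 16, 16.
All positive ⇒ H ≻ 0 ⇒ convex.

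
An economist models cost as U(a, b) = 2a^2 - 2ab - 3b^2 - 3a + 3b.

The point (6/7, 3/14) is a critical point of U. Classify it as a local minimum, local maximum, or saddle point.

The Hessian of U is constant: H = [[4, -2], [-2, -6]].
det(H) = 4·(-6) − (-2)² = -28.
Since det(H) < 0, H is indefinite and the critical point is a saddle point.

saddle point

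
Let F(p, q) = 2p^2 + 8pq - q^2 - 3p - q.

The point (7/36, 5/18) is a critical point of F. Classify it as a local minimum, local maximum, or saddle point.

The Hessian of F is constant: H = [[4, 8], [8, -2]].
det(H) = 4·(-2) − 8² = -72.
Since det(H) < 0, H is indefinite and the critical point is a saddle point.

saddle point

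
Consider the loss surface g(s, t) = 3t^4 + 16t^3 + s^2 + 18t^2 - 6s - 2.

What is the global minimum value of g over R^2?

-38

g(s,t) separates as P(s) + Q(t) − 2, so its minimum is min P + min Q − 2.
P'(s) = 2s - 6 vanishes at s ∈ {3}; Q'(t) = 12t(t + 1)(t + 3) vanishes at t ∈ {-3, -1, 0}.
Local minima of P (where P''>0): P(3)=-9. Local minima of Q: Q(-3)=-27, Q(0)=0.
So the global minimum of g is P(3) + Q(-3) − 2 = -9 − 27 − 2 = -38, attained at (3, -3).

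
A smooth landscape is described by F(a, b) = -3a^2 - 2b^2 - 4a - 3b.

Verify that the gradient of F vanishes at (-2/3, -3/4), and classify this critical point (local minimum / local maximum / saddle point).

∇F = (-6a - 4, -4b - 3); substituting (-2/3, -3/4) gives ∇F = (0, 0), so (-2/3, -3/4) is indeed a critical point.
The Hessian of F is constant: H = [[-6, 0], [0, -4]].
det(H) = (-6)·(-4) − 0² = 24.
det(H) > 0 and tr(H) = -10 < 0, so H is negative definite and the point is a local maximum.

local maximum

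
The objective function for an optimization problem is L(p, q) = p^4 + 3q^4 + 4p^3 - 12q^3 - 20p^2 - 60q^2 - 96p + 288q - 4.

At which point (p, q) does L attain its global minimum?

L(p,q) separates as A(p) + B(q) − 4, so its minimum is min A + min B − 4.
A'(p) = 4(p - 3)(p + 2)(p + 4) vanishes at p ∈ {-4, -2, 3}; B'(q) = 12(q - 4)(q - 2)(q + 3) vanishes at q ∈ {-3, 2, 4}.
Local minima of A (where A''>0): A(-4)=64, A(3)=-279. Local minima of B: B(-3)=-837, B(4)=192.
So the global minimum of L is A(3) + B(-3) − 4 = -279 − 837 − 4 = -1120, attained at (3, -3).

(3, -3)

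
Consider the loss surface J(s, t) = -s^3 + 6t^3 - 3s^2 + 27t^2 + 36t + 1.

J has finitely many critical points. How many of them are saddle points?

2

J separates as a function of s plus a function of t, so ∇J=0 decouples.
∂J/∂s = -3s(s + 2) = 0 at s ∈ {-2, 0}; ∂J/∂t = 18(t + 1)(t + 2) = 0 at t ∈ {-2, -1}.
The Hessian is diagonal: diag(J_ss, J_tt). Second derivatives: J_ss(-2)=6, J_ss(0)=-6; J_tt(-2)=-18, J_tt(-1)=18.
Saddle points occur where the two diagonal entries have opposite signs: (-2, -2), (0, -1). Count: 2.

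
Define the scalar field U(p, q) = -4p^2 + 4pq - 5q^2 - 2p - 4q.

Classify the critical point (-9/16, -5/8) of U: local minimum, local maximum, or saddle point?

The Hessian of U is constant: H = [[-8, 4], [4, -10]].
det(H) = (-8)·(-10) − 4² = 64.
det(H) > 0 and tr(H) = -18 < 0, so H is negative definite and the point is a local maximum.

local maximum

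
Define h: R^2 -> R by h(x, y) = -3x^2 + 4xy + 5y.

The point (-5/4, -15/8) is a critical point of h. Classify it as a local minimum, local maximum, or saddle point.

The Hessian of h is constant: H = [[-6, 4], [4, 0]].
det(H) = (-6)·0 − 4² = -16.
Since det(H) < 0, H is indefinite and the critical point is a saddle point.

saddle point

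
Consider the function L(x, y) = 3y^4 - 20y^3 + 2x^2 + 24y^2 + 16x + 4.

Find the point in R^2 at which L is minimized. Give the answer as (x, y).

L(x,y) separates as P(x) + Q(y) + 4, so its minimum is min P + min Q + 4.
P'(x) = 4x + 16 vanishes at x ∈ {-4}; Q'(y) = 12y(y - 4)(y - 1) vanishes at y ∈ {0, 1, 4}.
Local minima of P (where P''>0): P(-4)=-32. Local minima of Q: Q(0)=0, Q(4)=-128.
So the global minimum of L is P(-4) + Q(4) + 4 = -32 − 128 + 4 = -156, attained at (-4, 4).

(-4, 4)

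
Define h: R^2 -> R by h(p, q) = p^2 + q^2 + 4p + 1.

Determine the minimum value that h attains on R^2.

-3

h(p,q) separates as A(p) + B(q) + 1, so its minimum is min A + min B + 1.
A'(p) = 2p + 4 vanishes at p ∈ {-2}; B'(q) = 2q vanishes at q ∈ {0}.
Local minima of A (where A''>0): A(-2)=-4. Local minima of B: B(0)=0.
So the global minimum of h is A(-2) + B(0) + 1 = -4 + 0 + 1 = -3, attained at (-2, 0).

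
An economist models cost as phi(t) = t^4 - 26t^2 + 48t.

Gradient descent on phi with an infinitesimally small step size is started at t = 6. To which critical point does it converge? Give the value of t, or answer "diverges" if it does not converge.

phi'(t) = 4(t - 3)(t - 1)(t + 4), so phi'(6) = 600.
Gradient descent moves in the -phi' direction, i.e. t is decreasing.
The nearest critical point in that direction is t = 3, where phi'' = 56 > 0 (a local minimum). The iterate converges there.

3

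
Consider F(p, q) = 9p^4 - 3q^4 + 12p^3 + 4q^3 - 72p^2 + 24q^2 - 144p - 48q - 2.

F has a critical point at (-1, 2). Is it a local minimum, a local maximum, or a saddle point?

The mixed partial ∂²F/∂p∂q is 0, so the Hessian at any point is diag(F_pp, F_qq) = diag(36(3p^2 + 2p - 4), 12(-3q^2 + 2q + 4)).
At (-1, 2): H = diag(-108, -48).
Both eigenvalues are negative, so H is negative definite: a local maximum.

local maximum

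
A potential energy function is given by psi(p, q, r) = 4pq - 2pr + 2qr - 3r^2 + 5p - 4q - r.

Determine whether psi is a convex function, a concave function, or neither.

psi is quadratic, so its Hessian is the constant matrix H = [[0, 4, -2], [4, 0, 2], [-2, 2, -6]].
Leading principal minors: 0, -16, 64.
Neither pattern holds ⇒ H is indefinite ⇒ neither convex nor concave.

neither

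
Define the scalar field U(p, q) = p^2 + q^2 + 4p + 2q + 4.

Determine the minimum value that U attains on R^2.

-1

U(p,q) separates as A(p) + B(q) + 4, so its minimum is min A + min B + 4.
A'(p) = 2p + 4 vanishes at p ∈ {-2}; B'(q) = 2q + 2 vanishes at q ∈ {-1}.
Local minima of A (where A''>0): A(-2)=-4. Local minima of B: B(-1)=-1.
So the global minimum of U is A(-2) + B(-1) + 4 = -4 − 1 + 4 = -1, attained at (-2, -1).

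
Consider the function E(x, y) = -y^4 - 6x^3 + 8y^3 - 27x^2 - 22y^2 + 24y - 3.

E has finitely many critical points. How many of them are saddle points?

3

E separates as a function of x plus a function of y, so ∇E=0 decouples.
∂E/∂x = -18x(x + 3) = 0 at x ∈ {-3, 0}; ∂E/∂y = -4(y - 3)(y - 2)(y - 1) = 0 at y ∈ {1, 2, 3}.
The Hessian is diagonal: diag(E_xx, E_yy). Second derivatives: E_xx(-3)=54, E_xx(0)=-54; E_yy(1)=-8, E_yy(2)=4, E_yy(3)=-8.
Saddle points occur where the two diagonal entries have opposite signs: (-3, 1), (-3, 3), (0, 2). Count: 3.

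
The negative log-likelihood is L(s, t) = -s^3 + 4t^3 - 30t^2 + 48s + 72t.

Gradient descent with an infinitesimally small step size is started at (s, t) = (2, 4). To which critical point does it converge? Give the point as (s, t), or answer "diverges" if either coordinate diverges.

L is separable, so gradient descent decouples: s follows -∂L/∂s, t follows -∂L/∂t.
∂L/∂s = -3(s - 4)(s + 4); at s=2 this is 36, so s decreases.
∂L/∂t = 12(t - 3)(t - 2); at t=4 this is 24, so t decreases.
s converges to its nearest critical value -4 (a local min of the s-part); t converges to 3. The iterate converges to (-4, 3).

(-4, 3)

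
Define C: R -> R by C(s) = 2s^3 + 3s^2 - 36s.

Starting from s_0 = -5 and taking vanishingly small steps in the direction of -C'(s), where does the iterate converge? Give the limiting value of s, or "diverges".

diverges

C'(s) = 6(s - 2)(s + 3), so C'(-5) = 84.
Gradient descent moves in the -C' direction, i.e. s is decreasing.
There is no critical point below s=-5, and C' keeps the same sign, so the iterate runs off to −∞.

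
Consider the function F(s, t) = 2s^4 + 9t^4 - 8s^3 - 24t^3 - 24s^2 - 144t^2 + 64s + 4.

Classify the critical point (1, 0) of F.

local maximum

The mixed partial ∂²F/∂s∂t is 0, so the Hessian at any point is diag(F_ss, F_tt) = diag(24(s^2 - 2s - 2), 36(3t^2 - 4t - 8)).
At (1, 0): H = diag(-72, -288).
Both eigenvalues are negative, so H is negative definite: a local maximum.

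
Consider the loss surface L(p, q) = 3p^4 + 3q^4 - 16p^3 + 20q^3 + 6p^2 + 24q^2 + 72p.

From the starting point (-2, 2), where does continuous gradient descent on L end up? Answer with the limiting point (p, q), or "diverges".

(-1, 0)

L is separable, so gradient descent decouples: p follows -∂L/∂p, q follows -∂L/∂q.
∂L/∂p = 12(p - 3)(p - 2)(p + 1); at p=-2 this is -240, so p increases.
∂L/∂q = 12q(q + 1)(q + 4); at q=2 this is 432, so q decreases.
p converges to its nearest critical value -1 (a local min of the p-part); q converges to 0. The iterate converges to (-1, 0).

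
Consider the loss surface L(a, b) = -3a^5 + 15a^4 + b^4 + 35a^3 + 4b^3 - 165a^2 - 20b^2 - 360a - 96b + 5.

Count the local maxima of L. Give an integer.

L separates as a function of a plus a function of b, so ∇L=0 decouples.
∂L/∂a = -15(a - 4)(a - 3)(a + 1)(a + 2) = 0 at a ∈ {-2, -1, 3, 4}; ∂L/∂b = 4(b - 3)(b + 2)(b + 4) = 0 at b ∈ {-4, -2, 3}.
The Hessian is diagonal: diag(L_aa, L_bb). Second derivatives: L_aa(-2)=450, L_aa(-1)=-300, L_aa(3)=300, L_aa(4)=-450; L_bb(-4)=56, L_bb(-2)=-40, L_bb(3)=140.
Local maxima occur where both diagonal entries negative: (-1, -2), (4, -2). Count: 2.

2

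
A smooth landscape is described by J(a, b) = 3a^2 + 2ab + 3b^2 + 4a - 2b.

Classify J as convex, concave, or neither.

J is quadratic, so its Hessian is the constant matrix H = [[6, 2], [2, 6]].
det(H) = 32, tr(H) = 12.
det(H) > 0 and tr(H) > 0, so H is positive definite everywhere: convex.

convex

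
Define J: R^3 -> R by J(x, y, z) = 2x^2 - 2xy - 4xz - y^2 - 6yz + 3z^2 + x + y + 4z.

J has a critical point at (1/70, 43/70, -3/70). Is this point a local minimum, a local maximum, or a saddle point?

The Hessian is constant: H = [[4, -2, -4], [-2, -2, -6], [-4, -6, 6]].
Leading principal minors: Δ₁ = 4, Δ₂ = -12, Δ₃ = -280.
The minors fit neither the all-positive nor the alternating-sign pattern, so H is indefinite: a saddle point.

saddle point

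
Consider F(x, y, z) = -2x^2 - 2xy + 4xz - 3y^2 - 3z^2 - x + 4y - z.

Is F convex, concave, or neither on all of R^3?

concave

F is quadratic, so its Hessian is the constant matrix H = [[-4, -2, 4], [-2, -6, 0], [4, 0, -6]].
Leading principal minors: -4, 20, -24.
Signs alternate −, +, − ⇒ H ≺ 0 ⇒ concave.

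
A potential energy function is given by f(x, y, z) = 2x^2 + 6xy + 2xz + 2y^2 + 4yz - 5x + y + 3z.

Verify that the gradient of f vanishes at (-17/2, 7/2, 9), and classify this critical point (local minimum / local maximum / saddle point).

∇f = (4x + 6y + 2z - 5, 6x + 4y + 4z + 1, 2x + 4y + 3); substituting (-17/2, 7/2, 9) gives ∇f = (0, 0, 0), so (-17/2, 7/2, 9) is indeed a critical point.
The Hessian is constant: H = [[4, 6, 2], [6, 4, 4], [2, 4, 0]].
Leading principal minors: Δ₁ = 4, Δ₂ = -20, Δ₃ = 16.
The minors fit neither the all-positive nor the alternating-sign pattern, so H is indefinite: a saddle point.

saddle point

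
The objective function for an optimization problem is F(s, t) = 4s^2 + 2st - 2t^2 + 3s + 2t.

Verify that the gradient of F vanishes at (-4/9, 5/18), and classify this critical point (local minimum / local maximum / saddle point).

∇F = (8s + 2t + 3, 2s - 4t + 2); substituting (-4/9, 5/18) gives ∇F = (0, 0), so (-4/9, 5/18) is indeed a critical point.
The Hessian of F is constant: H = [[8, 2], [2, -4]].
det(H) = 8·(-4) − 2² = -36.
Since det(H) < 0, H is indefinite and the critical point is a saddle point.

saddle point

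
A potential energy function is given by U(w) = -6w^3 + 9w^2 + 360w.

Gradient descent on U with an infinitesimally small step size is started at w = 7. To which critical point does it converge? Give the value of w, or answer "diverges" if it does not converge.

U'(w) = -18(w - 5)(w + 4), so U'(7) = -396.
Gradient descent moves in the -U' direction, i.e. w is increasing.
There is no critical point above w=7, and U' keeps the same sign, so the iterate runs off to +∞.

diverges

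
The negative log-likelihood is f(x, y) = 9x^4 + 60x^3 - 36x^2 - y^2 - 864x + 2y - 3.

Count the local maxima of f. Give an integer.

1

f separates as a function of x plus a function of y, so ∇f=0 decouples.
∂f/∂x = 36(x - 2)(x + 3)(x + 4) = 0 at x ∈ {-4, -3, 2}; ∂f/∂y = -2(y - 1) = 0 at y ∈ {1}.
The Hessian is diagonal: diag(f_xx, f_yy). Second derivatives: f_xx(-4)=216, f_xx(-3)=-180, f_xx(2)=1080; f_yy(1)=-2.
Local maxima occur where both diagonal entries negative: (-3, 1). Count: 1.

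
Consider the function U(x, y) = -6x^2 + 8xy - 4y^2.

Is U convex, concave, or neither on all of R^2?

concave

U is quadratic, so its Hessian is the constant matrix H = [[-12, 8], [8, -8]].
det(H) = 32, tr(H) = -20.
det(H) > 0 and tr(H) < 0, so H is negative definite everywhere: concave.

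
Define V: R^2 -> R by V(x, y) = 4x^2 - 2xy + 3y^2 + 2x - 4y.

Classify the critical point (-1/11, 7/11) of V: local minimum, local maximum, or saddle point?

local minimum

The Hessian of V is constant: H = [[8, -2], [-2, 6]].
det(H) = 8·6 − (-2)² = 44.
det(H) > 0 and tr(H) = 14 > 0, so H is positive definite and the point is a local minimum.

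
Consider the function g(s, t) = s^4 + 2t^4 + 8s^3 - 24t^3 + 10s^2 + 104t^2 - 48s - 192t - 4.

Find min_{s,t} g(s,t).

g(s,t) separates as P(s) + Q(t) − 4, so its minimum is min P + min Q − 4.
P'(s) = 4(s - 1)(s + 3)(s + 4) vanishes at s ∈ {-4, -3, 1}; Q'(t) = 8(t - 4)(t - 3)(t - 2) vanishes at t ∈ {2, 3, 4}.
Local minima of P (where P''>0): P(-4)=96, P(1)=-29. Local minima of Q: Q(2)=-128, Q(4)=-128.
So the global minimum of g is P(1) + Q(2) − 4 = -29 − 128 − 4 = -161, attained at (1, 2).

-161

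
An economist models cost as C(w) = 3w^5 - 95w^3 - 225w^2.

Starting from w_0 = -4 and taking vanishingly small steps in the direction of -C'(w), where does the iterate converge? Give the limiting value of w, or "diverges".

C'(w) = 15w(w - 5)(w + 2)(w + 3), so C'(-4) = 1080.
Gradient descent moves in the -C' direction, i.e. w is decreasing.
There is no critical point below w=-4, and C' keeps the same sign, so the iterate runs off to −∞.

diverges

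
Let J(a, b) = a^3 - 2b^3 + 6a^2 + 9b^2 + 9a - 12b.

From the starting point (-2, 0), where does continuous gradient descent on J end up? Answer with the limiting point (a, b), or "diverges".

(-1, 1)

J is separable, so gradient descent decouples: a follows -∂J/∂a, b follows -∂J/∂b.
∂J/∂a = 3(a + 1)(a + 3); at a=-2 this is -3, so a increases.
∂J/∂b = -6(b - 2)(b - 1); at b=0 this is -12, so b increases.
a converges to its nearest critical value -1 (a local min of the a-part); b converges to 1. The iterate converges to (-1, 1).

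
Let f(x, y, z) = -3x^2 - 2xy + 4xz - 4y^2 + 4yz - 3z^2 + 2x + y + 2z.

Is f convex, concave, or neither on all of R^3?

concave

f is quadratic, so its Hessian is the constant matrix H = [[-6, -2, 4], [-2, -8, 4], [4, 4, -6]].
Leading principal minors: -6, 44, -104.
Signs alternate −, +, − ⇒ H ≺ 0 ⇒ concave.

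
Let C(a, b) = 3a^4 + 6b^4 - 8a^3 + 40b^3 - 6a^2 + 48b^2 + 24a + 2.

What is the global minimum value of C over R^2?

C(a,b) separates as P(a) + Q(b) + 2, so its minimum is min P + min Q + 2.
P'(a) = 12(a - 2)(a - 1)(a + 1) vanishes at a ∈ {-1, 1, 2}; Q'(b) = 24b(b + 1)(b + 4) vanishes at b ∈ {-4, -1, 0}.
Local minima of P (where P''>0): P(-1)=-19, P(2)=8. Local minima of Q: Q(-4)=-256, Q(0)=0.
So the global minimum of C is P(-1) + Q(-4) + 2 = -19 − 256 + 2 = -273, attained at (-1, -4).

-273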